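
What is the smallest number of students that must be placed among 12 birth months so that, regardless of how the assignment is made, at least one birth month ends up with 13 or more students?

With 144 students one could put exactly 12 in each of the 12 birth months, and no birth month would reach 13.
By the pigeonhole principle, one more student must land in a birth month that already has 12, giving it 13.
So 12 × 12 + 1 = 145 students are required.

145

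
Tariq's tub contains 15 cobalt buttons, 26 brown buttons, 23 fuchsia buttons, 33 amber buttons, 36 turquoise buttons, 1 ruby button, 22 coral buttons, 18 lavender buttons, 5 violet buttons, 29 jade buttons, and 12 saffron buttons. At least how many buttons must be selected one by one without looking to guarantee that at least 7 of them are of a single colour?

An adversary could hand out at most 6 buttons per colour (ruby, violet run out sooner): 6 + 6 + 6 + 6 + 6 + 1 + 6 + 6 + 5 + 6 + 6 = 60 buttons and still no colour has 7.
One more button lands in a colour already at 6, so 61 draws are enough and 60 are not.

61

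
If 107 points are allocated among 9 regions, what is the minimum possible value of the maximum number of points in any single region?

12

The 9 regions are the holes and the 107 points are the pigeons.
If every region held at most 11 points, the total would be at most 9 × 11 = 99, which is less than 107.
So some region holds at least ⌈107/9⌉ = 12 points.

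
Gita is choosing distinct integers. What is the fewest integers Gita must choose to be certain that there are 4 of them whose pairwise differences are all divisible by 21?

Integers whose pairwise differences are multiples of 21 are exactly those sharing a remainder mod 21. Pigeonhole: the 21 residue classes mod 21 are the pigeonholes.
With 63 integers one could put 3 in each residue class and have no class reach 4.
The 64th integer pushes some class to 4, so 21·3 + 1 = 64.

64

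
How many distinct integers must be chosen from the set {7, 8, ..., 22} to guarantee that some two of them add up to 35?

Two chosen integers sum to 35 exactly when both halves of some pair {x, 35−x} with 13 ≤ x ≤ 35−x ≤ 22 are chosen — 5 such pairs.
The remaining 6 elements (those with no distinct partner in range) can never complete a 35-sum, so the worst case takes all of them and one from each pair: 6 + 5 = 11.
By the pigeonhole principle, the 12th integer has to be the second member of some pair, so 11 + 1 = 12.

12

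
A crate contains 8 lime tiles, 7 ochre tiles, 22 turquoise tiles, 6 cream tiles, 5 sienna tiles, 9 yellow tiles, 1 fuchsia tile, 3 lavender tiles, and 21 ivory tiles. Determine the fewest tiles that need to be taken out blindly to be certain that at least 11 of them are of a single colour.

60

By the pigeonhole principle, put each drawn tile into a box by colour. The largest draw with every box below 11 takes min(count, 10) from each colour; colours with fewer than 10 contribute all they have.
Σ min(cᵢ, 10) = 8 + 7 + 10 + 6 + 5 + 9 + 1 + 3 + 10 = 59.
Draw number 59 + 1 = 60 must push one box to 11.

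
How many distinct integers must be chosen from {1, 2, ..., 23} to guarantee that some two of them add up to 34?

18

Group the elements by complementary pair {x, 34−x}: {11,23}, {12,22}, {13,21}, …, giving 6 two-element pairs; the single value 17 (it cannot pair with itself since the integers are distinct); and 10 integers whose partner 34−x falls outside [1,23].
By the pigeonhole principle, treating each of those 17 groups as a pigeonhole, one can pick one integer per group — 17 integers — with no two summing to 34.
The 18th integer lands in an occupied pair, forcing a sum of 34.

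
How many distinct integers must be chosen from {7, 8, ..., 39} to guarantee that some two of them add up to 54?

22

A set avoiding the sum 54 can contain at most one of each pair {x, 54−x}, plus the 9 elements whose complement lies outside the range or equal to its own complement.
The integers 7, …, 27 (21 of them) are such a set: any two sum to at least 7+8 = 15 and at most 26+27 = 53 < 54.
Any 22nd integer completes one of the 12 pairs, so 22 choices force a sum of 54.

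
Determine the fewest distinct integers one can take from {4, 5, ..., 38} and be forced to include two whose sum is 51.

23

Group the elements by complementary pair {x, 51−x}: {13,38}, {14,37}, {15,36}, …, giving 13 two-element pairs and 9 integers whose partner 51−x falls outside [4,38].
Treating each of those 22 groups as a pigeonhole, one can pick one integer per group — 22 integers — with no two summing to 51.
The 23rd integer lands in an occupied pair, forcing a sum of 51.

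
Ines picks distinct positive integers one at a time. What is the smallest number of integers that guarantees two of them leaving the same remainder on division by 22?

Pigeonhole: the 22 residue classes mod 22 are the pigeonholes.
With 22 integers one could put 1 in each residue class and have no class reach 2.
The 23rd integer pushes some class to 2, so 22·1 + 1 = 23.

23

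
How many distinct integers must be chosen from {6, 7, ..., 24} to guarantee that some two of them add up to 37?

A set avoiding the sum 37 can contain at most one of each pair {x, 37−x}, plus the 7 elements whose complement lies outside the range.
The integers 6, …, 18 (13 of them) are such a set: any two sum to at least 6+7 = 13 and at most 17+18 = 35 < 37.
Any 14th integer completes one of the 6 pairs, so 14 choices force a sum of 37.

14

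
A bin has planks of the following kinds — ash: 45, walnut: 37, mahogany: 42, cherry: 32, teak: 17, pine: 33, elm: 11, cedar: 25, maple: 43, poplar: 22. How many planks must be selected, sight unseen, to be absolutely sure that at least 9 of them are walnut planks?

In the worst case for collecting walnut planks, every non-walnut plank comes out first.
There are 45 + 42 + 32 + 17 + 33 + 11 + 25 + 43 + 22 = 270 non-walnut planks altogether.
After those, each further plank must be walnut, so 270 + 9 = 279 draws guarantee 9 walnut planks.

279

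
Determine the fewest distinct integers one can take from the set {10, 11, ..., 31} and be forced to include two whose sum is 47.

15

A set avoiding the sum 47 can contain at most one of each pair {x, 47−x}, plus the 6 elements whose complement lies outside the range.
The integers 10, …, 23 (14 of them) are such a set: any two sum to at least 10+11 = 21 and at most 22+23 = 45 < 47.
Any 15th integer completes one of the 8 pairs, so 15 choices force a sum of 47.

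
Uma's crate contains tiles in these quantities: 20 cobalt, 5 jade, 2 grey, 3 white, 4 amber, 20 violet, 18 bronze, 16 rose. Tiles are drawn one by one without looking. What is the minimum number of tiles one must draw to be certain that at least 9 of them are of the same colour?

47

By the pigeonhole principle, the 8 colours are the holes; the tiles drawn are the pigeons.
To avoid 9 of any one colour, the worst case takes at most 8 of each colour, or every tile of a colour that has fewer than 8.
That gives 8 + 5 + 2 + 3 + 4 + 8 + 8 + 8 = 46 tiles with no colour reaching 9.
The next tile forces some colour to 9, so 46 + 1 = 47.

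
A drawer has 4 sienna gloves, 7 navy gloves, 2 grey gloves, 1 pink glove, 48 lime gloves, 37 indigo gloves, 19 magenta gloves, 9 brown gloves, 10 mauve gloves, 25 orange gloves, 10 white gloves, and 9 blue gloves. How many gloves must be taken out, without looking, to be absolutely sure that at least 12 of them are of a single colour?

97

The 12 colours are the holes; the gloves drawn are the pigeons.
To avoid 12 of any one colour, the worst case takes at most 11 of each colour, or every glove of a colour that has fewer than 11.
That gives 4 + 7 + 2 + 1 + 11 + 11 + 11 + 9 + 10 + 11 + 10 + 9 = 96 gloves with no colour reaching 12.
The next glove forces some colour to 12, so 96 + 1 = 97.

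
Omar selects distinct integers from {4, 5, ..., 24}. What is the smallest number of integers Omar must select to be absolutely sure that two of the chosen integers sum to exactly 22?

15

A set avoiding the sum 22 can contain at most one of each pair {x, 22−x}, plus the 7 elements whose complement lies outside the range or equal to its own complement.
The integers 11, …, 24 (14 of them) are such a set: any two sum to at least 11+12 = 23 > 22.
By pigeonhole, any 15th integer completes one of the 7 pairs, so 15 choices force a sum of 22.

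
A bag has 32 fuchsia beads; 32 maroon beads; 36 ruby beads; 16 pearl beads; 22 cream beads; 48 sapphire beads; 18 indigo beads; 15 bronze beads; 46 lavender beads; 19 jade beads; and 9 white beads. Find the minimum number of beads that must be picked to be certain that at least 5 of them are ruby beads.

262

In the worst case for collecting ruby beads, every non-ruby bead comes out first.
There are 32 + 32 + 16 + 22 + 48 + 18 + 15 + 46 + 19 + 9 = 257 non-ruby beads altogether.
After those, each further bead must be ruby, so 257 + 5 = 262 draws guarantee 5 ruby beads.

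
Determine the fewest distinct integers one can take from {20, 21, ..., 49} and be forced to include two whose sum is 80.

22

Two chosen integers sum to 80 exactly when both halves of some pair {x, 80−x} with 31 ≤ x ≤ 80−x ≤ 49 are chosen — 9 such pairs.
The remaining 12 elements (those with no distinct partner in range) can never complete a 80-sum, so the worst case takes all of them and one from each pair: 12 + 9 = 21.
Pigeonhole: the 22nd integer has to be the second member of some pair, so 21 + 1 = 22.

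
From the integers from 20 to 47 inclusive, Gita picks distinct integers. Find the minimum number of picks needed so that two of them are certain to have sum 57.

20

Two chosen integers sum to 57 exactly when both halves of some pair {x, 57−x} with 20 ≤ x ≤ 57−x ≤ 37 are chosen — 9 such pairs.
The remaining 10 elements (those with no distinct partner in range) can never complete a 57-sum, so the worst case takes all of them and one from each pair: 10 + 9 = 19.
The 20th integer has to be the second member of some pair, so 19 + 1 = 20.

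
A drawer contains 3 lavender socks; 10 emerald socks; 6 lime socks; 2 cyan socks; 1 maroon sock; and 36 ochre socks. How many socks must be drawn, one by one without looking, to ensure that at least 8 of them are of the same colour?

Put each drawn sock into a box by colour. The largest draw with every box below 8 takes min(count, 7) from each colour; colours with fewer than 7 contribute all they have.
Σ min(cᵢ, 7) = 3 + 7 + 6 + 2 + 1 + 7 = 26.
Draw number 26 + 1 = 27 must push one box to 8.

27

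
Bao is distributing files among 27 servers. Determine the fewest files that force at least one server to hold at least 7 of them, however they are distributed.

With 162 files one could put exactly 6 in each of the 27 servers, and no server would reach 7.
One more file must land in a server that already has 6, giving it 7.
So 27 × 6 + 1 = 163 files are required.

163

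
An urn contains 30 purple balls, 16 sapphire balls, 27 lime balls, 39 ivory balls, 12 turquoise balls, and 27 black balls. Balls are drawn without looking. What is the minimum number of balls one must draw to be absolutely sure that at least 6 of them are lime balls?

130

In the worst case for collecting lime balls, every non-lime ball comes out first.
There are 30 + 16 + 39 + 12 + 27 = 124 non-lime balls altogether.
After those, each further ball must be lime, so 124 + 6 = 130 draws guarantee 6 lime balls.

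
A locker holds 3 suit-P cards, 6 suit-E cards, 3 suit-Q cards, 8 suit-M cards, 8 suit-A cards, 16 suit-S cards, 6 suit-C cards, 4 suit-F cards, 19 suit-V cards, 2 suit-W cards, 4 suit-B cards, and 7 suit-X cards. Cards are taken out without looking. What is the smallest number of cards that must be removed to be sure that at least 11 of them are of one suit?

An adversary could hand out at most 10 cards per suit (10 suits run out sooner): 3 + 6 + 3 + 8 + 8 + 10 + 6 + 4 + 10 + 2 + 4 + 7 = 71 cards and still no suit has 11.
One more card lands in a suit already at 10, so 72 draws are enough and 71 are not.

72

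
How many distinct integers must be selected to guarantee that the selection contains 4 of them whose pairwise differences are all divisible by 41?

Integers whose pairwise differences are multiples of 41 are exactly those sharing a remainder mod 41. Pigeonhole: the 41 residue classes mod 41 are the pigeonholes.
With 123 integers one could put 3 in each residue class and have no class reach 4.
The 124th integer pushes some class to 4, so 41·3 + 1 = 124.

124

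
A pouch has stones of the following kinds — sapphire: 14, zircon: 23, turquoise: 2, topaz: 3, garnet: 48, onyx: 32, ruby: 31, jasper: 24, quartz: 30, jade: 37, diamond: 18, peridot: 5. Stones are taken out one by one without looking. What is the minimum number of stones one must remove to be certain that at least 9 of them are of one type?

83

By the pigeonhole principle, put each drawn stone into a box by type. The largest draw with every box below 9 takes min(count, 8) from each type; types with fewer than 8 contribute all they have.
Σ min(cᵢ, 8) = 8 + 8 + 2 + 3 + 8 + 8 + 8 + 8 + 8 + 8 + 8 + 5 = 82.
Draw number 82 + 1 = 83 must push one box to 9.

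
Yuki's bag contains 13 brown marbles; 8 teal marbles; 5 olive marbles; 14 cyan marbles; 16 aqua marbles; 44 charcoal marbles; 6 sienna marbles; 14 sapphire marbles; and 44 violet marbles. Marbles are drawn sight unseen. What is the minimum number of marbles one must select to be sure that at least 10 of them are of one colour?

The 9 colours are the holes; the marbles drawn are the pigeons.
To avoid 10 of any one colour, the worst case takes at most 9 of each colour, or every marble of a colour that has fewer than 9.
That gives 9 + 8 + 5 + 9 + 9 + 9 + 6 + 9 + 9 = 73 marbles with no colour reaching 10.
The next marble forces some colour to 10, so 73 + 1 = 74.

74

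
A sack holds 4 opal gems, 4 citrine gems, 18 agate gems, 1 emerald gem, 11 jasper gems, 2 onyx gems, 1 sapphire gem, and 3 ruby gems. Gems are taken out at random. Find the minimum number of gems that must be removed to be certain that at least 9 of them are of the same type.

32

An adversary could hand out at most 8 gems per type (6 types run out sooner): 4 + 4 + 8 + 1 + 8 + 2 + 1 + 3 = 31 gems and still no type has 9.
One more gem lands in a type already at 8, so 32 draws are enough and 31 are not.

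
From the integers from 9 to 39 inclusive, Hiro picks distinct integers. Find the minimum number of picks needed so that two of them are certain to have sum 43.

19

Group the elements by complementary pair {x, 43−x}: {9,34}, {10,33}, {11,32}, …, giving 13 two-element pairs and 5 integers whose partner 43−x falls outside [9,39].
Pigeonhole: treating each of those 18 groups as a pigeonhole, one can pick one integer per group — 18 integers — with no two summing to 43.
The 19th integer lands in an occupied pair, forcing a sum of 43.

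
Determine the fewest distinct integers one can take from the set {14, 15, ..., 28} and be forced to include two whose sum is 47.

11

A set avoiding the sum 47 can contain at most one of each pair {x, 47−x}, plus the 5 elements whose complement lies outside the range.
The integers 14, …, 23 (10 of them) are such a set: any two sum to at least 14+15 = 29 and at most 22+23 = 45 < 47.
Any 11th integer completes one of the 5 pairs, so 11 choices force a sum of 47.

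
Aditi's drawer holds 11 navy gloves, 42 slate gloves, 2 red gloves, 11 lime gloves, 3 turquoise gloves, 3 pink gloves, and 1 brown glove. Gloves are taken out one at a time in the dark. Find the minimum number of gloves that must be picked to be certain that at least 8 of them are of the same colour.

31

By pigeonhole, put each drawn glove into a box by colour. The largest draw with every box below 8 takes min(count, 7) from each colour; colours with fewer than 7 contribute all they have.
Σ min(cᵢ, 7) = 7 + 7 + 2 + 7 + 3 + 3 + 1 = 30.
Draw number 30 + 1 = 31 must push one box to 8.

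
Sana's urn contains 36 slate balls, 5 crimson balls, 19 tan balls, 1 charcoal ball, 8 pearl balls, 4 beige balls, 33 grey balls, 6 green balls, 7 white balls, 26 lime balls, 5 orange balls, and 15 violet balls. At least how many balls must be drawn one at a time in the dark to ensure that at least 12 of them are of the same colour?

By pigeonhole, the 12 colours are the holes; the balls drawn are the pigeons.
To avoid 12 of any one colour, the worst case takes at most 11 of each colour, or every ball of a colour that has fewer than 11.
That gives 11 + 5 + 11 + 1 + 8 + 4 + 11 + 6 + 7 + 11 + 5 + 11 = 91 balls with no colour reaching 12.
The next ball forces some colour to 12, so 91 + 1 = 92.

92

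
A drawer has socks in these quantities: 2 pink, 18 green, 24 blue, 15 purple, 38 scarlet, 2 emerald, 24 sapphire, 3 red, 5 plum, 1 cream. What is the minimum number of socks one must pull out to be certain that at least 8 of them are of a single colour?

49

By the pigeonhole principle, the 10 colours are the holes; the socks drawn are the pigeons.
To avoid 8 of any one colour, the worst case takes at most 7 of each colour, or every sock of a colour that has fewer than 7.
That gives 2 + 7 + 7 + 7 + 7 + 2 + 7 + 3 + 5 + 1 = 48 socks with no colour reaching 8.
The next sock forces some colour to 8, so 48 + 1 = 49.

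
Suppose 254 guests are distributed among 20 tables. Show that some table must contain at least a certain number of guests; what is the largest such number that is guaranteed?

The 20 tables are the holes and the 254 guests are the pigeons.
If every table held at most 12 guests, the total would be at most 20 × 12 = 240, which is less than 254.
So some table holds at least ⌈254/20⌉ = 13 guests.

13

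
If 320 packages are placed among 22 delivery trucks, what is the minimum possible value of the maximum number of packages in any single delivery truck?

15

By the pigeonhole principle, the 22 delivery trucks are the holes and the 320 packages are the pigeons.
If every delivery truck held at most 14 packages, the total would be at most 22 × 14 = 308, which is less than 320.
So some delivery truck holds at least ⌈320/22⌉ = 15 packages.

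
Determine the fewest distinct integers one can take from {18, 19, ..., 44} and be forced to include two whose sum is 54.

Group the elements by complementary pair {x, 54−x}: {18,36}, {19,35}, {20,34}, …, giving 9 two-element pairs, the single value 27 (it cannot pair with itself since the integers are distinct), and 8 integers whose partner 54−x falls outside [18,44].
By the pigeonhole principle, treating each of those 18 groups as a pigeonhole, one can pick one integer per group — 18 integers — with no two summing to 54.
The 19th integer lands in an occupied pair, forcing a sum of 54.

19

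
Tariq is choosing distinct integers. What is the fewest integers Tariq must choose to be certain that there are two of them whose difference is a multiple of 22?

23

Integers whose pairwise differences are multiples of 22 are exactly those sharing a remainder mod 22. By pigeonhole, the 22 residue classes mod 22 are the pigeonholes.
With 22 integers one could put 1 in each residue class and have no class reach 2.
The 23rd integer pushes some class to 2, so 22·1 + 1 = 23.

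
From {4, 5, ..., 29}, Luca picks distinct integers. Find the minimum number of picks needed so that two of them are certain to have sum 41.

18

A set avoiding the sum 41 can contain at most one of each pair {x, 41−x}, plus the 8 elements whose complement lies outside the range.
The integers 4, …, 20 (17 of them) are such a set: any two sum to at least 4+5 = 9 and at most 19+20 = 39 < 41.
Any 18th integer completes one of the 9 pairs, so 18 choices force a sum of 41.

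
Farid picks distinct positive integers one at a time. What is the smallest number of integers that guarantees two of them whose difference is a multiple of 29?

30

Integers whose pairwise differences are multiples of 29 are exactly those sharing a remainder mod 29. The 29 residue classes mod 29 are the pigeonholes.
With 29 integers one could put 1 in each residue class and have no class reach 2.
The 30th integer pushes some class to 2, so 29·1 + 1 = 30.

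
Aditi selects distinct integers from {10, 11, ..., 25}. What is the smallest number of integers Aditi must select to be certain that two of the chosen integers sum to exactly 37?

A set avoiding the sum 37 can contain at most one of each pair {x, 37−x}, plus the 2 elements whose complement lies outside the range.
The integers 10, …, 18 (9 of them) are such a set: any two sum to at least 10+11 = 21 and at most 17+18 = 35 < 37.
By the pigeonhole principle, any 10th integer completes one of the 7 pairs, so 10 choices force a sum of 37.

10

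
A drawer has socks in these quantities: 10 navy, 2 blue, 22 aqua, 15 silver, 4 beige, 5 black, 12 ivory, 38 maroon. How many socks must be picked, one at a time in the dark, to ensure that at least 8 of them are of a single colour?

47

An adversary could hand out at most 7 socks per colour (blue, beige, black run out sooner): 7 + 2 + 7 + 7 + 4 + 5 + 7 + 7 = 46 socks and still no colour has 8.
By pigeonhole, one more sock lands in a colour already at 7, so 47 draws are enough and 46 are not.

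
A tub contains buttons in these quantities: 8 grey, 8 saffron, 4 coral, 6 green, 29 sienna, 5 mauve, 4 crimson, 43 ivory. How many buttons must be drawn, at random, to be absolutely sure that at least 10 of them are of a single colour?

54

An adversary could hand out at most 9 buttons per colour (6 colours run out sooner): 8 + 8 + 4 + 6 + 9 + 5 + 4 + 9 = 53 buttons and still no colour has 10.
By the pigeonhole principle, one more button lands in a colour already at 9, so 54 draws are enough and 53 are not.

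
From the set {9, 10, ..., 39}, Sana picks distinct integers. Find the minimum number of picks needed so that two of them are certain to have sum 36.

23

Two chosen integers sum to 36 exactly when both halves of some pair {x, 36−x} with 9 ≤ x ≤ 36−x ≤ 27 are chosen — 9 such pairs.
The remaining 13 elements (those with no distinct partner in range) can never complete a 36-sum, so the worst case takes all of them and one from each pair: 13 + 9 = 22.
By pigeonhole, the 23rd integer has to be the second member of some pair, so 22 + 1 = 23.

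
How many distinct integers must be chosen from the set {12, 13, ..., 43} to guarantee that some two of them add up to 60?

Two chosen integers sum to 60 exactly when both halves of some pair {x, 60−x} with 17 ≤ x ≤ 60−x ≤ 43 are chosen — 13 such pairs.
The remaining 6 elements (those with no distinct partner in range) can never complete a 60-sum, so the worst case takes all of them and one from each pair: 6 + 13 = 19.
The 20th integer has to be the second member of some pair, so 19 + 1 = 20.

20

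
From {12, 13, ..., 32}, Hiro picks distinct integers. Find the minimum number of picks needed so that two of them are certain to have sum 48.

A set avoiding the sum 48 can contain at most one of each pair {x, 48−x}, plus the 5 elements whose complement lies outside the range or equal to its own complement.
The integers 12, …, 24 (13 of them) are such a set: any two sum to at least 12+13 = 25 and at most 23+24 = 47 < 48.
By pigeonhole, any 14th integer completes one of the 8 pairs, so 14 choices force a sum of 48.

14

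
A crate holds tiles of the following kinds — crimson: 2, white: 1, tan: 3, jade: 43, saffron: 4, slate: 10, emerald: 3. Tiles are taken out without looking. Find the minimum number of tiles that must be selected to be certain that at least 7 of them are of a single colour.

Pigeonhole: the 7 colours are the holes; the tiles drawn are the pigeons.
To avoid 7 of any one colour, the worst case takes at most 6 of each colour, or every tile of a colour that has fewer than 6.
That gives 2 + 1 + 3 + 6 + 4 + 6 + 3 = 25 tiles with no colour reaching 7.
The next tile forces some colour to 7, so 25 + 1 = 26.

26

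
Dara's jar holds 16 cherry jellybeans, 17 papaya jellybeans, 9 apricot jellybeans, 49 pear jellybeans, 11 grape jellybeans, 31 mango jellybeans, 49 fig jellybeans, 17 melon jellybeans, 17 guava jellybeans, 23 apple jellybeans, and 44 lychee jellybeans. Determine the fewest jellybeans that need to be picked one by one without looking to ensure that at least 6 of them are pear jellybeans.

In the worst case for collecting pear jellybeans, every non-pear jellybean comes out first.
There are 16 + 17 + 9 + 11 + 31 + 49 + 17 + 17 + 23 + 44 = 234 non-pear jellybeans altogether.
After those, each further jellybean must be pear, so 234 + 6 = 240 draws guarantee 6 pear jellybeans.

240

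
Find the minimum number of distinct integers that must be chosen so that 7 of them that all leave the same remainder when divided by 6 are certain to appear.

By the pigeonhole principle, the 6 residue classes mod 6 are the pigeonholes.
With 36 integers one could put 6 in each residue class and have no class reach 7.
The 37th integer pushes some class to 7, so 6·6 + 1 = 37.

37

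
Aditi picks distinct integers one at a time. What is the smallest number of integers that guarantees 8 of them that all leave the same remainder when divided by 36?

The 36 residue classes mod 36 are the pigeonholes.
With 252 integers one could put 7 in each residue class and have no class reach 8.
The 253rd integer pushes some class to 8, so 36·7 + 1 = 253.

253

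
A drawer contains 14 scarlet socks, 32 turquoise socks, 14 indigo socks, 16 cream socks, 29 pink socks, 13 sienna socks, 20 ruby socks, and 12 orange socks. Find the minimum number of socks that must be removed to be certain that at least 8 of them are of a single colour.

An adversary could hand out at most 7 socks per colour: 7 + 7 + 7 + 7 + 7 + 7 + 7 + 7 = 56 socks and still no colour has 8.
Pigeonhole: one more sock lands in a colour already at 7, so 57 draws are enough and 56 are not.

57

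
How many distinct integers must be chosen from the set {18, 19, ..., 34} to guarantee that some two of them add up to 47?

Group the elements by complementary pair {x, 47−x}: {18,29}, {19,28}, {20,27}, …, giving 6 two-element pairs and 5 integers whose partner 47−x falls outside [18,34].
By pigeonhole, treating each of those 11 groups as a pigeonhole, one can pick one integer per group — 11 integers — with no two summing to 47.
The 12th integer lands in an occupied pair, forcing a sum of 47.

12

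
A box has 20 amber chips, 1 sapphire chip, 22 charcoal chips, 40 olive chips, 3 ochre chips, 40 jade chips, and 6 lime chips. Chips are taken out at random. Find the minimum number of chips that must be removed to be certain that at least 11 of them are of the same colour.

An adversary could hand out at most 10 chips per colour (sapphire, ochre, lime run out sooner): 10 + 1 + 10 + 10 + 3 + 10 + 6 = 50 chips and still no colour has 11.
Pigeonhole: one more chip lands in a colour already at 10, so 51 draws are enough and 50 are not.

51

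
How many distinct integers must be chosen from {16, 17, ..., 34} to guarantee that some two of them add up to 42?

Two chosen integers sum to 42 exactly when both halves of some pair {x, 42−x} with 16 ≤ x ≤ 42−x ≤ 26 are chosen — 5 such pairs.
The remaining 9 elements (those with no distinct partner in range) can never complete a 42-sum, so the worst case takes all of them and one from each pair: 9 + 5 = 14.
The 15th integer has to be the second member of some pair, so 14 + 1 = 15.

15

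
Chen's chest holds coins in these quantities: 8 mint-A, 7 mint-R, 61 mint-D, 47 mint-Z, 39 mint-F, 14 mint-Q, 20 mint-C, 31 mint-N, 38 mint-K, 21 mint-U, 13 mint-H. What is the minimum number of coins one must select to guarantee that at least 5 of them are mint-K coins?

In the worst case for collecting mint-K coins, every non-mint-K coin comes out first.
There are 8 + 7 + 61 + 47 + 39 + 14 + 20 + 31 + 21 + 13 = 261 non-mint-K coins altogether.
After those, each further coin must be mint-K, so 261 + 5 = 266 draws guarantee 5 mint-K coins.

266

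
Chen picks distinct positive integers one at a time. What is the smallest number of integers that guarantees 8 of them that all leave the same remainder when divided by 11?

The 11 residue classes mod 11 are the pigeonholes.
With 77 integers one could put 7 in each residue class and have no class reach 8.
The 78th integer pushes some class to 8, so 11·7 + 1 = 78.

78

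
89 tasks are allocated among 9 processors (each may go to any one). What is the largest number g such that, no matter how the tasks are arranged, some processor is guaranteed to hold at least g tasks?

10

The 9 processors are the holes and the 89 tasks are the pigeons.
If every processor held at most 9 tasks, the total would be at most 9 × 9 = 81, which is less than 89.
So some processor holds at least ⌈89/9⌉ = 10 tasks.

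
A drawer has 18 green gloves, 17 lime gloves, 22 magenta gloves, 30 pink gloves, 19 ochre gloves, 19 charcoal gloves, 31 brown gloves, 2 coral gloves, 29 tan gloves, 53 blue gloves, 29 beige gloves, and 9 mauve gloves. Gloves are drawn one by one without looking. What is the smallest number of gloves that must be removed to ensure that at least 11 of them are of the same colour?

112

An adversary could hand out at most 10 gloves per colour (coral, mauve run out sooner): 10 + 10 + 10 + 10 + 10 + 10 + 10 + 2 + 10 + 10 + 10 + 9 = 111 gloves and still no colour has 11.
By pigeonhole, one more glove lands in a colour already at 10, so 112 draws are enough and 111 are not.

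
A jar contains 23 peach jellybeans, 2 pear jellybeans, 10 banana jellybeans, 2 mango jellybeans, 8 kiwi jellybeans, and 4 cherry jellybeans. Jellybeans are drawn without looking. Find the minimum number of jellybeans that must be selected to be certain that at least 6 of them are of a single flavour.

24

Pigeonhole: put each drawn jellybean into a box by flavour. The largest draw with every box below 6 takes min(count, 5) from each flavour; flavours with fewer than 5 contribute all they have.
Σ min(cᵢ, 5) = 5 + 2 + 5 + 2 + 5 + 4 = 23.
Draw number 23 + 1 = 24 must push one box to 6.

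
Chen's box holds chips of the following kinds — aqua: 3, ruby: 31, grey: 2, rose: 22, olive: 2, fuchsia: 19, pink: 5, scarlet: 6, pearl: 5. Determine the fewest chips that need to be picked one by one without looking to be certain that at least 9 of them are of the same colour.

48

An adversary could hand out at most 8 chips per colour (6 colours run out sooner): 3 + 8 + 2 + 8 + 2 + 8 + 5 + 6 + 5 = 47 chips and still no colour has 9.
By pigeonhole, one more chip lands in a colour already at 8, so 48 draws are enough and 47 are not.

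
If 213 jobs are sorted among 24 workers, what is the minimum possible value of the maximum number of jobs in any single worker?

9

The 24 workers are the holes and the 213 jobs are the pigeons.
If every worker held at most 8 jobs, the total would be at most 24 × 8 = 192, which is less than 213.
So some worker holds at least ⌈213/24⌉ = 9 jobs.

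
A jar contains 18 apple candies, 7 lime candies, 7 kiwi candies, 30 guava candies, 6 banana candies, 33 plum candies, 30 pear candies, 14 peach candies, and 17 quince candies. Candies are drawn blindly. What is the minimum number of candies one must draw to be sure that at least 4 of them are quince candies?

149

In the worst case for collecting quince candies, every non-quince candy comes out first.
There are 18 + 7 + 7 + 30 + 6 + 33 + 30 + 14 = 145 non-quince candies altogether.
After those, each further candy must be quince, so 145 + 4 = 149 draws guarantee 4 quince candies.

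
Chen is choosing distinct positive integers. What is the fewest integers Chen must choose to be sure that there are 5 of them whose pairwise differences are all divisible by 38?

153

Integers whose pairwise differences are multiples of 38 are exactly those sharing a remainder mod 38. The 38 residue classes mod 38 are the pigeonholes.
With 152 integers one could put 4 in each residue class and have no class reach 5.
The 153rd integer pushes some class to 5, so 38·4 + 1 = 153.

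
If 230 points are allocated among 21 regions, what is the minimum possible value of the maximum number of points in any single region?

By the pigeonhole principle, the 21 regions are the holes and the 230 points are the pigeons.
If every region held at most 10 points, the total would be at most 21 × 10 = 210, which is less than 230.
So some region holds at least ⌈230/21⌉ = 11 points.

11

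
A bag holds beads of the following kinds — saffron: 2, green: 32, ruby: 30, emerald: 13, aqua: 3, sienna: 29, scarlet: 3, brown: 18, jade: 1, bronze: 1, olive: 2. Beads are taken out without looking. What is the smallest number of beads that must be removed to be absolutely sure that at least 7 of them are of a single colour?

43

An adversary could hand out at most 6 beads per colour (6 colours run out sooner): 2 + 6 + 6 + 6 + 3 + 6 + 3 + 6 + 1 + 1 + 2 = 42 beads and still no colour has 7.
By pigeonhole, one more bead lands in a colour already at 6, so 43 draws are enough and 42 are not.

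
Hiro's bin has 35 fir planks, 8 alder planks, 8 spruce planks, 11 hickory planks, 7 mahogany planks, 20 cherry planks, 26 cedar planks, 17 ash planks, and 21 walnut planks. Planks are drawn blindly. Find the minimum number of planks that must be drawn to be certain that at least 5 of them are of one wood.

An adversary could hand out at most 4 planks per wood: 4 + 4 + 4 + 4 + 4 + 4 + 4 + 4 + 4 = 36 planks and still no wood has 5.
One more plank lands in a wood already at 4, so 37 draws are enough and 36 are not.

37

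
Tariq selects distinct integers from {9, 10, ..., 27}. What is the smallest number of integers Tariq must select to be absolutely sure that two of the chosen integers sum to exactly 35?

11

Group the elements by complementary pair {x, 35−x}: {9,26}, {10,25}, {11,24}, …, giving 9 two-element pairs and 1 integer whose partner 35−x falls outside [9,27].
Treating each of those 10 groups as a pigeonhole, one can pick one integer per group — 10 integers — with no two summing to 35.
The 11th integer lands in an occupied pair, forcing a sum of 35.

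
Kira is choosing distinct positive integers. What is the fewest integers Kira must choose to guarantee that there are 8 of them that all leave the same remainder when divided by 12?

Pigeonhole: the 12 residue classes mod 12 are the pigeonholes.
With 84 integers one could put 7 in each residue class and have no class reach 8.
The 85th integer pushes some class to 8, so 12·7 + 1 = 85.

85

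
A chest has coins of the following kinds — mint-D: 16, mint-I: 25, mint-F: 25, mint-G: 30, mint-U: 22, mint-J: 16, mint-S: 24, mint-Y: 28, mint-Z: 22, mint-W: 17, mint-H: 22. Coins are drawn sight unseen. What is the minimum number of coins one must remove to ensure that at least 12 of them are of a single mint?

By pigeonhole, the 11 mints are the holes; the coins drawn are the pigeons.
To avoid 12 of any one mint, the worst case takes at most 11 of each mint.
That gives 11 + 11 + 11 + 11 + 11 + 11 + 11 + 11 + 11 + 11 + 11 = 121 coins with no mint reaching 12.
The next coin forces some mint to 12, so 121 + 1 = 122.

122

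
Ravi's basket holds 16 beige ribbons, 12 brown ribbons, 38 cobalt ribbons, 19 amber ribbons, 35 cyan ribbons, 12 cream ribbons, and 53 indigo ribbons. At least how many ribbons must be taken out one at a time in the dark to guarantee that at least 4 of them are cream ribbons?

177

In the worst case for collecting cream ribbons, every non-cream ribbon comes out first.
There are 16 + 12 + 38 + 19 + 35 + 53 = 173 non-cream ribbons altogether.
After those, each further ribbon must be cream, so 173 + 4 = 177 draws guarantee 4 cream ribbons.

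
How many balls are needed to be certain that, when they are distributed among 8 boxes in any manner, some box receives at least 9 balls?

With 64 balls one could put exactly 8 in each of the 8 boxes, and no box would reach 9.
One more ball must land in a box that already has 8, giving it 9.
So 8 × 8 + 1 = 65 balls are required.

65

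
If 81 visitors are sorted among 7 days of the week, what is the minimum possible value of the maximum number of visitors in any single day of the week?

12

The 7 days of the week are the holes and the 81 visitors are the pigeons.
If every day of the week held at most 11 visitors, the total would be at most 7 × 11 = 77, which is less than 81.
So some day of the week holds at least ⌈81/7⌉ = 12 visitors.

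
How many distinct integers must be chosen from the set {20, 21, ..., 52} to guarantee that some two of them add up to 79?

21

Group the elements by complementary pair {x, 79−x}: {27,52}, {28,51}, {29,50}, …, giving 13 two-element pairs and 7 integers whose partner 79−x falls outside [20,52].
Pigeonhole: treating each of those 20 groups as a pigeonhole, one can pick one integer per group — 20 integers — with no two summing to 79.
The 21st integer lands in an occupied pair, forcing a sum of 79.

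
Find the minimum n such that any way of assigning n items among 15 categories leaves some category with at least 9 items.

With 120 items one could put exactly 8 in each of the 15 categories, and no category would reach 9.
Pigeonhole: one more item must land in a category that already has 8, giving it 9.
So 15 × 8 + 1 = 121 items are required.

121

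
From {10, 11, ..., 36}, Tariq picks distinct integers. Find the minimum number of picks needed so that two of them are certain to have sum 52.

Two chosen integers sum to 52 exactly when both halves of some pair {x, 52−x} with 16 ≤ x ≤ 52−x ≤ 36 are chosen — 10 such pairs.
The remaining 7 elements (those with no distinct partner in range) can never complete a 52-sum, so the worst case takes all of them and one from each pair: 7 + 10 = 17.
The 18th integer has to be the second member of some pair, so 17 + 1 = 18.

18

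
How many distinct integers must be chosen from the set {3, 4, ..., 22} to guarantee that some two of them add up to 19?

Group the elements by complementary pair {x, 19−x}: {3,16}, {4,15}, {5,14}, …, giving 7 two-element pairs and 6 integers whose partner 19−x falls outside [3,22].
Treating each of those 13 groups as a pigeonhole, one can pick one integer per group — 13 integers — with no two summing to 19.
The 14th integer lands in an occupied pair, forcing a sum of 19.

14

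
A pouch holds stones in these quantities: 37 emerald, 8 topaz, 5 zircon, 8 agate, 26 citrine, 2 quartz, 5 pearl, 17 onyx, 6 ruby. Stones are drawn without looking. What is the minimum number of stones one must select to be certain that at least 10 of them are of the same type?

62

The 9 types are the holes; the stones drawn are the pigeons.
To avoid 10 of any one type, the worst case takes at most 9 of each type, or every stone of a type that has fewer than 9.
That gives 9 + 8 + 5 + 8 + 9 + 2 + 5 + 9 + 6 = 61 stones with no type reaching 10.
The next stone forces some type to 10, so 61 + 1 = 62.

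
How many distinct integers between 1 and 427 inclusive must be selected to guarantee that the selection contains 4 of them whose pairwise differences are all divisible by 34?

Integers whose pairwise differences are multiples of 34 are exactly those sharing a remainder mod 34. The 34 residue classes mod 34 are the pigeonholes.
With 102 integers one could put 3 in each residue class and have no class reach 4.
The 103rd integer pushes some class to 4, so 34·3 + 1 = 103.

103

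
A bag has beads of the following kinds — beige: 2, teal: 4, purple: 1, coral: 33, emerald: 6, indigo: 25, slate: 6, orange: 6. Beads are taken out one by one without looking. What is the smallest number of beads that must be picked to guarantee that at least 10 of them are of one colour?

44

By pigeonhole, put each drawn bead into a box by colour. The largest draw with every box below 10 takes min(count, 9) from each colour; colours with fewer than 9 contribute all they have.
Σ min(cᵢ, 9) = 2 + 4 + 1 + 9 + 6 + 9 + 6 + 6 = 43.
Draw number 43 + 1 = 44 must push one box to 10.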